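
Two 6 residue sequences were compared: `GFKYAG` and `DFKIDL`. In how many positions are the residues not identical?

The sequences differ at positions 1, 4, 5, 6 (1-based) — 4 in total.

4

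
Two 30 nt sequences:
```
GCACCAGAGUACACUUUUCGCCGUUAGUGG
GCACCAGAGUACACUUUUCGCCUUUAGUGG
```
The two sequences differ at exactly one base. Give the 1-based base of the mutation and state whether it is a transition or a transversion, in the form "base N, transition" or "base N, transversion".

base 23, transversion

The sequences differ only at base 23: G→U (purine→pyrimidine), a transversion.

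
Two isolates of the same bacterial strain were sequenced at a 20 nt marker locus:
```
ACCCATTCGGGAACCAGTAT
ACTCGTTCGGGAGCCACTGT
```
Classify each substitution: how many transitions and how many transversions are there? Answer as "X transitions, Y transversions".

Mismatches (1-based):
site 3: C→T (pyrimidine→pyrimidine, transition)
site 5: A→G (purine→purine, transition)
site 13: A→G (purine→purine, transition)
site 17: G→C (purine→pyrimidine, transversion)
site 19: A→G (purine→purine, transition)

4 transitions, 1 transversion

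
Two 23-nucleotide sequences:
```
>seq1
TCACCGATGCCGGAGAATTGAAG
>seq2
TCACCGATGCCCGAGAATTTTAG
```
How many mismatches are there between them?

3

Comparing position by position, 3 positions differ: 12 (G/C), 20 (G/T), 21 (A/T).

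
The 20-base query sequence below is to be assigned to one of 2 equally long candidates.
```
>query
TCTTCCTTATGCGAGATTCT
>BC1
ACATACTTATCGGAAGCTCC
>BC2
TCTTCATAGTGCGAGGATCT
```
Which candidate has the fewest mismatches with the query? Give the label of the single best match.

BC2

BC1 differs at 9 sites; BC2 differs at 5 sites. The closest is BC2.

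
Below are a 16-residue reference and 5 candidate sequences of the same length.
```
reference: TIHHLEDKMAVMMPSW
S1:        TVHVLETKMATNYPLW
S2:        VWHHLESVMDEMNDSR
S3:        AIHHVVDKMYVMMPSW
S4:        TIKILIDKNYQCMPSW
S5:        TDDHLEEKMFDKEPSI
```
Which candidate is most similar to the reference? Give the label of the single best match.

S3

S1 differs at 7 positions; S2 differs at 9 positions; S3 differs at 4 positions; S4 differs at 7 positions; S5 differs at 8 positions. The closest is S3.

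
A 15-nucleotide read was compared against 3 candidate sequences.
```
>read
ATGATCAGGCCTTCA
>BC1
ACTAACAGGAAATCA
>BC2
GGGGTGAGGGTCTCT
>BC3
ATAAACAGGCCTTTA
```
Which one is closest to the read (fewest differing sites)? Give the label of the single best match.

BC3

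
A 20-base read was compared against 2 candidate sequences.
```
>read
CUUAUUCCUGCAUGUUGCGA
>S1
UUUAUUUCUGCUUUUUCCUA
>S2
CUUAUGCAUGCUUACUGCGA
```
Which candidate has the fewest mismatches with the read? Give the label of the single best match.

S1 differs at 6 bases; S2 differs at 5 bases. The closest is S2.

S2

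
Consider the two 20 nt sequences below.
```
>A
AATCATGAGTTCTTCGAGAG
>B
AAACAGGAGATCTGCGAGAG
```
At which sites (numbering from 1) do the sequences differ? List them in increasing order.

3, 6, 10, 14

Differences at site 3 (T→A), site 6 (T→G), site 10 (T→A), site 14 (T→G).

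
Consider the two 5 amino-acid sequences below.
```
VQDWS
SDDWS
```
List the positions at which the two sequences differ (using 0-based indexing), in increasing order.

0, 1

Scanning 0-based: 0: V/S; 1: Q/D.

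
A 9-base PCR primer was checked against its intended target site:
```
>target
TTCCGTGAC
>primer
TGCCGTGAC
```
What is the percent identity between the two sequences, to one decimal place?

88.9%

1 position differs (2), so 8 of 9 match: 8/9 = 88.89%.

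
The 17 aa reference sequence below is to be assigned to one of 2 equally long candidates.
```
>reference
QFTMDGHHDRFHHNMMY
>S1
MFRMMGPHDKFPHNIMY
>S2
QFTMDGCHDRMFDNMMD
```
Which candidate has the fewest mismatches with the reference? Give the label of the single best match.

S2

S1 differs at 7 residues; S2 differs at 5 residues. The closest is S2.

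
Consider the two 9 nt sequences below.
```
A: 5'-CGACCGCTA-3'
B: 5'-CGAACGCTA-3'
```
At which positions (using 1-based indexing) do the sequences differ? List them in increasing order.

Scanning 1-based: 4: C/A.

4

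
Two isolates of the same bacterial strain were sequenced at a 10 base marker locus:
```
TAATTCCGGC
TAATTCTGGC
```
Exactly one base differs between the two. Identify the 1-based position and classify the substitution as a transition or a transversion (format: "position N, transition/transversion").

position 7, transition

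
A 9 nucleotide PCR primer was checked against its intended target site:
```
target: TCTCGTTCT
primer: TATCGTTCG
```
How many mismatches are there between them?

2

The sequences differ at positions 2, 9 (1-based) — 2 in total.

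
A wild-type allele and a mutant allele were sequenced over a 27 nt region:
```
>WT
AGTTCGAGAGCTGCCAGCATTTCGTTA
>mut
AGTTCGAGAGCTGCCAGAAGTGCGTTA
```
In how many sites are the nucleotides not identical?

3

Mismatches (1-based): site 18: C→A; site 20: T→G; site 22: T→G.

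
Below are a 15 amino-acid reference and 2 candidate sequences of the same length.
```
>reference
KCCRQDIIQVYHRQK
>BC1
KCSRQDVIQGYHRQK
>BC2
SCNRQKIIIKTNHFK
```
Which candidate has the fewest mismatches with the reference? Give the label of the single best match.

BC1

Hamming distances to reference — BC1: 3; BC2: 9.
Smallest is BC1 with 3 mismatches.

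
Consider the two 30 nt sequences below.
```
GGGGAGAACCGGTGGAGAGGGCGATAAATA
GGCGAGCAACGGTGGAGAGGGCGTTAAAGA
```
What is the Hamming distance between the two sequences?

Comparing position by position, 5 sites differ: 3 (G/C), 7 (A/C), 9 (C/A), 24 (A/T), 29 (T/G).

5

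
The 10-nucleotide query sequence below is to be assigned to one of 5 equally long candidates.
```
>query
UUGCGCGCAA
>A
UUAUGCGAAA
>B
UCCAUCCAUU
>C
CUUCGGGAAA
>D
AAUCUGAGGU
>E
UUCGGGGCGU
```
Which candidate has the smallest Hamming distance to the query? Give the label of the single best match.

A differs at 3 sites; B differs at 8 sites; C differs at 4 sites; D differs at 9 sites; E differs at 5 sites. The closest is A.

A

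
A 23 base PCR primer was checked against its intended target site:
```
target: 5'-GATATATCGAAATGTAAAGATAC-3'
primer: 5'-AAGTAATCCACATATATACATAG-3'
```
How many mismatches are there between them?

10

The sequences differ at bases 1, 3, 4, 5, 9, 11, 14, 17, 19, 23 (1-based) — 10 in total.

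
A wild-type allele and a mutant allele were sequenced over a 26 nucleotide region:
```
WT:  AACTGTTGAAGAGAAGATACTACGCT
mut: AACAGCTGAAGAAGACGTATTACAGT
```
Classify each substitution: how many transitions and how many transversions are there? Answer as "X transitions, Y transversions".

6 transitions, 3 transversions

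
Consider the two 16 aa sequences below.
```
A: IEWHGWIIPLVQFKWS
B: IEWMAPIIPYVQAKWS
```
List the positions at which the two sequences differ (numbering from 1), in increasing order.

Differences at position 4 (H→M), position 5 (G→A), position 6 (W→P), position 10 (L→Y), position 13 (F→A).

4, 5, 6, 10, 13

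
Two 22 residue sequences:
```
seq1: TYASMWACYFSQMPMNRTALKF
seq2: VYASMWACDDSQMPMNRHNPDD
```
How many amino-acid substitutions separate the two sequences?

8

Comparing position by position, 8 positions differ: 1 (T/V), 9 (Y/D), 10 (F/D), 18 (T/H), 19 (A/N), 20 (L/P), 21 (K/D), 22 (F/D).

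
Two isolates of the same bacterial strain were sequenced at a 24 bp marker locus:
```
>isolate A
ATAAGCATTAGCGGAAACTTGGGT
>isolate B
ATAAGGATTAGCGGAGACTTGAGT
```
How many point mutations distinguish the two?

The sequences differ at sites 6, 16, 22 (1-based) — 3 in total.

3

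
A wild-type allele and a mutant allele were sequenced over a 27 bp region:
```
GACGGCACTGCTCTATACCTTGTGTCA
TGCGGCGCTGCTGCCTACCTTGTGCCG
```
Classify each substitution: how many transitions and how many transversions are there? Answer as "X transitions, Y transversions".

Transitions (purine↔purine or pyrimidine↔pyrimidine): 2 A→G, 7 A→G, 14 T→C, 25 T→C, 27 A→G.
Transversions (purine↔pyrimidine): 1 G→T, 13 C→G, 15 A→C.

5 transitions, 3 transversions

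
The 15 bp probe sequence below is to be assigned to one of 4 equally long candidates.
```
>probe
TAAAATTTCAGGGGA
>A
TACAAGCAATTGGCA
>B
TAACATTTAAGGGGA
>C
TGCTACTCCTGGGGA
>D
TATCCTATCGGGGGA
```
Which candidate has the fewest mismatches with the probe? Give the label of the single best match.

Hamming distances to probe — A: 8; B: 2; C: 6; D: 5.
Smallest is B with 2 mismatches.

B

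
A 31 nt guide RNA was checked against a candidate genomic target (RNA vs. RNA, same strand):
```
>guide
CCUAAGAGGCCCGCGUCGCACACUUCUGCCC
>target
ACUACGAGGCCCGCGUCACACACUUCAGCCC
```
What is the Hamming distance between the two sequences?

The sequences differ at bases 1, 5, 18, 27 (1-based) — 4 in total.

4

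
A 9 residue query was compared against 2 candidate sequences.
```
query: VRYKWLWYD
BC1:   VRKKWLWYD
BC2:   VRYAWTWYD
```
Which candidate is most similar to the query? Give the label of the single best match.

Hamming distances to query — BC1: 1; BC2: 2.
Smallest is BC1 with 1 mismatch.

BC1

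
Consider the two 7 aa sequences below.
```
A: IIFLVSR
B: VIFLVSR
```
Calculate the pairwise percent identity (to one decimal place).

Mismatch at position 1 (1-based): 1 of 7.
Identical positions: 6/7 = 85.71% → 85.7%.

85.7%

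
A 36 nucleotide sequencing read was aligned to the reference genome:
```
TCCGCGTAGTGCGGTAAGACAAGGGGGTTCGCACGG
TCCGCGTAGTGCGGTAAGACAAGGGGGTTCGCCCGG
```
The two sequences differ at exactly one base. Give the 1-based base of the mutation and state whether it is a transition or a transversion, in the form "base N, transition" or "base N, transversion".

base 33, transversion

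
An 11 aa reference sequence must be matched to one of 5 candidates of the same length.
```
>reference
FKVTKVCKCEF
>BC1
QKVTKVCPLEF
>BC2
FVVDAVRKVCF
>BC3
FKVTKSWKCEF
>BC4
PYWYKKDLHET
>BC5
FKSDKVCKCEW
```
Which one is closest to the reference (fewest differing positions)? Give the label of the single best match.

BC1 differs at 3 positions; BC2 differs at 6 positions; BC3 differs at 2 positions; BC4 differs at 9 positions; BC5 differs at 3 positions. The closest is BC3.

BC3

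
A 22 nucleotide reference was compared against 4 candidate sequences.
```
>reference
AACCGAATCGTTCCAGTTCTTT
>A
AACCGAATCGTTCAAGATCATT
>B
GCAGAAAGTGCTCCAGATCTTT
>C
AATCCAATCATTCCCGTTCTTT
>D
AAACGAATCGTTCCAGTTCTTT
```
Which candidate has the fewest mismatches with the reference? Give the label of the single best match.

D

Hamming distances to reference — A: 3; B: 9; C: 4; D: 1.
Smallest is D with 1 mismatch.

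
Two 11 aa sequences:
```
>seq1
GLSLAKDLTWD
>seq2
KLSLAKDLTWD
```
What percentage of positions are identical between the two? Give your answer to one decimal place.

90.9%

1 position differs (1), so 10 of 11 match: 10/11 = 90.91%.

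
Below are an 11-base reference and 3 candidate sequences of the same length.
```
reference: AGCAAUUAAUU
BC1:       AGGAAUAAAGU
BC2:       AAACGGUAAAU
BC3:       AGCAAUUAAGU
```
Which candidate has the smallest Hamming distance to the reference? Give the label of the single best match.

BC3

Hamming distances to reference — BC1: 3; BC2: 6; BC3: 1.
Smallest is BC3 with 1 mismatch.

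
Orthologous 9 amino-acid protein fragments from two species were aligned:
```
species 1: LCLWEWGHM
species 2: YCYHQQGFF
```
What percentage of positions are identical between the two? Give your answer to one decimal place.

Mismatches at positions 1, 3, 4, 5, 6, 8, 9 (1-based): 7 of 9.
Identical positions: 2/9 = 22.22% → 22.2%.

22.2%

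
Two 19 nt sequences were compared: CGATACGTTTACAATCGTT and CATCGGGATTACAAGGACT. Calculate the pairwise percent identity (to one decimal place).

Mismatches at positions 2, 3, 4, 5, 6, 8, 15, 16, 17, 18 (1-based): 10 of 19.
Identical positions: 9/19 = 47.37% → 47.4%.

47.4%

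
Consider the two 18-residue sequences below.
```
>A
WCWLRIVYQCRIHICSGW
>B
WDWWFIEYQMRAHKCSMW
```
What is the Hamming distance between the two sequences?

The sequences differ at positions 2, 4, 5, 7, 10, 12, 14, 17 (1-based) — 8 in total.

8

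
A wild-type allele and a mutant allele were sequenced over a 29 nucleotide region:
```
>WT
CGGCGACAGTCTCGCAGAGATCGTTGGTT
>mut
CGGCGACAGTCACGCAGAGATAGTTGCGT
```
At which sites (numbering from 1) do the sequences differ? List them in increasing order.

12, 22, 27, 28

Differences at site 12 (T→A), site 22 (C→A), site 27 (G→C), site 28 (T→G).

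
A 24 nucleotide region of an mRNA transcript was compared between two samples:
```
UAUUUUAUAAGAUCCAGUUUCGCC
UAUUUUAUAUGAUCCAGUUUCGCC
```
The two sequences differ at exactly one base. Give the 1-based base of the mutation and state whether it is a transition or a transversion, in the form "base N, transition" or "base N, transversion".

Base 10 changes A→U. A is a purine and U is a pyrimidine, so this is a transversion.

base 10, transversion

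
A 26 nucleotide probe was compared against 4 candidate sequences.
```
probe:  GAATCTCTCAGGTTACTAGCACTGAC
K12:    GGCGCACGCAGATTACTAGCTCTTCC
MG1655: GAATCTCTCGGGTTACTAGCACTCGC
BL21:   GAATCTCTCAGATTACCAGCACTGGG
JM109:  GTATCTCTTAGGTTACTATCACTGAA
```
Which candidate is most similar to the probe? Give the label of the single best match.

MG1655

Hamming distances to probe — K12: 9; MG1655: 3; BL21: 4; JM109: 4.
Smallest is MG1655 with 3 mismatches.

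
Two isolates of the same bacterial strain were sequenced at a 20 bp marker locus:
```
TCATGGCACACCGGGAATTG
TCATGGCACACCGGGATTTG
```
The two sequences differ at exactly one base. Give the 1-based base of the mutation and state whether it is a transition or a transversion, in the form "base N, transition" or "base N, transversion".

base 17, transversion

Base 17 changes A→T. A is a purine and T is a pyrimidine, so this is a transversion.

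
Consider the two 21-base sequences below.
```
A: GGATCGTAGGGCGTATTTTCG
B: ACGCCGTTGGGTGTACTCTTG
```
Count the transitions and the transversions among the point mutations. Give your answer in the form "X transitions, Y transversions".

7 transitions, 2 transversions

Mismatches (1-based):
site 1: G→A (purine→purine, transition)
site 2: G→C (purine→pyrimidine, transversion)
site 3: A→G (purine→purine, transition)
site 4: T→C (pyrimidine→pyrimidine, transition)
site 8: A→T (purine→pyrimidine, transversion)
site 12: C→T (pyrimidine→pyrimidine, transition)
site 16: T→C (pyrimidine→pyrimidine, transition)
site 18: T→C (pyrimidine→pyrimidine, transition)
site 20: C→T (pyrimidine→pyrimidine, transition)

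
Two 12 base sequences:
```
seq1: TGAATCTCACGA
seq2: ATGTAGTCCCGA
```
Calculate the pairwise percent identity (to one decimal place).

41.7%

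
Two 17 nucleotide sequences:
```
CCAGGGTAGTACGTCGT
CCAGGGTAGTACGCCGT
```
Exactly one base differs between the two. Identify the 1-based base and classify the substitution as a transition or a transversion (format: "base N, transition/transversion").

base 14, transition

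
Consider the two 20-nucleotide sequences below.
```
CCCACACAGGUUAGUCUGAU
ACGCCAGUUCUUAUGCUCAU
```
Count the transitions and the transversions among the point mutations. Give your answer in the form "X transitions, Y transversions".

Mismatches (1-based):
position 1: C→A (pyrimidine→purine, transversion)
position 3: C→G (pyrimidine→purine, transversion)
position 4: A→C (purine→pyrimidine, transversion)
position 7: C→G (pyrimidine→purine, transversion)
position 8: A→U (purine→pyrimidine, transversion)
position 9: G→U (purine→pyrimidine, transversion)
position 10: G→C (purine→pyrimidine, transversion)
position 14: G→U (purine→pyrimidine, transversion)
position 15: U→G (pyrimidine→purine, transversion)
position 18: G→C (purine→pyrimidine, transversion)

0 transitions, 10 transversions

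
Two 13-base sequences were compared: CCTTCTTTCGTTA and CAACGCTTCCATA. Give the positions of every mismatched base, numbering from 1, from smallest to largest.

2, 3, 4, 5, 6, 10, 11

Differences at position 2 (C→A), position 3 (T→A), position 4 (T→C), position 5 (C→G), position 6 (T→C), position 10 (G→C), position 11 (T→A).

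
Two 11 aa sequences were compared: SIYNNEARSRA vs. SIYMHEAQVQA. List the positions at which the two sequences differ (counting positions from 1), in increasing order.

Scanning 1-based: 4: N/M; 5: N/H; 8: R/Q; 9: S/V; 10: R/Q.

4, 5, 8, 9, 10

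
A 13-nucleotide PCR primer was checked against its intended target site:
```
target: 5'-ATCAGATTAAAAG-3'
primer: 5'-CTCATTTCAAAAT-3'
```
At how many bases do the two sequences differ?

5

The sequences differ at bases 1, 5, 6, 8, 13 (1-based) — 5 in total.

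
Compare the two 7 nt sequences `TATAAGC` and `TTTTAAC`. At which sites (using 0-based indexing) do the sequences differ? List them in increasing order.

Scanning 0-based: 1: A/T; 3: A/T; 5: G/A.

1, 3, 5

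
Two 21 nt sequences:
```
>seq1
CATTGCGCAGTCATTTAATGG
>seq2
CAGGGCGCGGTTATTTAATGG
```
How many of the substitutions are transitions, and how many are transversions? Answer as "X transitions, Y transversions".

Transitions (purine↔purine or pyrimidine↔pyrimidine): 9 A→G, 12 C→T.
Transversions (purine↔pyrimidine): 3 T→G, 4 T→G.

2 transitions, 2 transversions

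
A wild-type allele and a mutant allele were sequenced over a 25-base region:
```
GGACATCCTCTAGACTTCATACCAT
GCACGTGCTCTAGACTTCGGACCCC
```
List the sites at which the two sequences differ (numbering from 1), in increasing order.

2, 5, 7, 19, 20, 24, 25

Scanning 1-based: 2: G/C; 5: A/G; 7: C/G; 19: A/G; 20: T/G; 24: A/C; 25: T/C.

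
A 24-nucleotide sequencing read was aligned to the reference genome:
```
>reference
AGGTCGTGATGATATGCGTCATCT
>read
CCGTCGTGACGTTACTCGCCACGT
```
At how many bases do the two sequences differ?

9

The sequences differ at bases 1, 2, 10, 12, 15, 16, 19, 22, 23 (1-based) — 9 in total.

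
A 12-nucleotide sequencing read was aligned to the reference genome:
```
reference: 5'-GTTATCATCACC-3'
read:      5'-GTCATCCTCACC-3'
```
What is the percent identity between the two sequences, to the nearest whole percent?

83%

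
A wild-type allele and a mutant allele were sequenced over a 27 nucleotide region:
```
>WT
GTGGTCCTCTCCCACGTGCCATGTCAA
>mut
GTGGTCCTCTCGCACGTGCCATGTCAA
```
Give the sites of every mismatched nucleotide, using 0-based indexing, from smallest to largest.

Scanning 0-based: 11: C/G.

11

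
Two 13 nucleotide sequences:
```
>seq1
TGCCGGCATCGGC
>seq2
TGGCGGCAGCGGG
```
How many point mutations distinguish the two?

Comparing position by position, 3 bases differ: 3 (C/G), 9 (T/G), 13 (C/G).

3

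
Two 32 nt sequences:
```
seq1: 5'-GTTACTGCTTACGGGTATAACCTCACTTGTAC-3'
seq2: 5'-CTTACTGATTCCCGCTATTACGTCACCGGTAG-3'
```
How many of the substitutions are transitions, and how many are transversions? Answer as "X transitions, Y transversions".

Transitions (purine↔purine or pyrimidine↔pyrimidine): 27 T→C.
Transversions (purine↔pyrimidine): 1 G→C, 8 C→A, 11 A→C, 13 G→C, 15 G→C, 19 A→T, 22 C→G, 28 T→G, 32 C→G.

1 transition, 9 transversions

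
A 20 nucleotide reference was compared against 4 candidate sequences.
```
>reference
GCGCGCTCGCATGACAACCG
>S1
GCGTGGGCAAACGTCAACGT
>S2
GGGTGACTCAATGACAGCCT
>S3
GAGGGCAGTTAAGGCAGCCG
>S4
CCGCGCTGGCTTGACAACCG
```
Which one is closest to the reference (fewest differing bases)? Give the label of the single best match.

S4

Hamming distances to reference — S1: 9; S2: 9; S3: 9; S4: 3.
Smallest is S4 with 3 mismatches.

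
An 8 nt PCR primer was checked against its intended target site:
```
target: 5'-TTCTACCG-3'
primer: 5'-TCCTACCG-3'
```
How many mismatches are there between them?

1

Comparing position by position, 1 site differs: 2 (T/C).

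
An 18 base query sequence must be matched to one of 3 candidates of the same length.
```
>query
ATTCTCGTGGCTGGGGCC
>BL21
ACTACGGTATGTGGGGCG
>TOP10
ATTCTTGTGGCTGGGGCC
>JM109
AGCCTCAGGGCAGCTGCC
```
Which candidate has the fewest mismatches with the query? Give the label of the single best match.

BL21 differs at 8 positions; TOP10 differs at 1 position; JM109 differs at 7 positions. The closest is TOP10.

TOP10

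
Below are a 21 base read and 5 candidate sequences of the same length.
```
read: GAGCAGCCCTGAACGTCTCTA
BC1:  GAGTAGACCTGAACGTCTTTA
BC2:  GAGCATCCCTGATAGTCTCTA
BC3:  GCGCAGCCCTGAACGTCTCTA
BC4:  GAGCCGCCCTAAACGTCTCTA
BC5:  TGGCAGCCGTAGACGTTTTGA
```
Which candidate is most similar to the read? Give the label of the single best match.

BC1 differs at 3 positions; BC2 differs at 3 positions; BC3 differs at 1 position; BC4 differs at 2 positions; BC5 differs at 8 positions. The closest is BC3.

BC3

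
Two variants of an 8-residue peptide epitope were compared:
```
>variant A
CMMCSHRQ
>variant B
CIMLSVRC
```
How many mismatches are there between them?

Mismatches (1-based): position 2: M→I; position 4: C→L; position 6: H→V; position 8: Q→C.

4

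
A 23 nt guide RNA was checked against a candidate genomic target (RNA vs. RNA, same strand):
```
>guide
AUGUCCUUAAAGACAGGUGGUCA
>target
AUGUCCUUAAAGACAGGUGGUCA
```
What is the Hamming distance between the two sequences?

The two sequences are identical at every position.

0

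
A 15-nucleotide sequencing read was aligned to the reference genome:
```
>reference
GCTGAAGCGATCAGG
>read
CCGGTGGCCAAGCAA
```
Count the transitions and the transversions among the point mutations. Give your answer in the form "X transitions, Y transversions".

3 transitions, 7 transversions

Mismatches (1-based):
position 1: G→C (purine→pyrimidine, transversion)
position 3: T→G (pyrimidine→purine, transversion)
position 5: A→T (purine→pyrimidine, transversion)
position 6: A→G (purine→purine, transition)
position 9: G→C (purine→pyrimidine, transversion)
position 11: T→A (pyrimidine→purine, transversion)
position 12: C→G (pyrimidine→purine, transversion)
position 13: A→C (purine→pyrimidine, transversion)
position 14: G→A (purine→purine, transition)
position 15: G→A (purine→purine, transition)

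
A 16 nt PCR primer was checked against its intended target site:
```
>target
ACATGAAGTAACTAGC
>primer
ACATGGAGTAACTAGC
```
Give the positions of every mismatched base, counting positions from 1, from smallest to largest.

Differences at position 6 (A→G).

6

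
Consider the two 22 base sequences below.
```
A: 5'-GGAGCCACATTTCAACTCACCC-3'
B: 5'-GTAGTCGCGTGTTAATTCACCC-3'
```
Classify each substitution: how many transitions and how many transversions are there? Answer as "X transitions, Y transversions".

Transitions (purine↔purine or pyrimidine↔pyrimidine): 5 C→T, 7 A→G, 9 A→G, 13 C→T, 16 C→T.
Transversions (purine↔pyrimidine): 2 G→T, 11 T→G.

5 transitions, 2 transversions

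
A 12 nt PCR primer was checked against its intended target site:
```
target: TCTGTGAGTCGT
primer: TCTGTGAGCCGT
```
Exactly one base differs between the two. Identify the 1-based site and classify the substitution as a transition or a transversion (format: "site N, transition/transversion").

The sequences differ only at site 9: T→C (pyrimidine→pyrimidine), a transition.

site 9, transition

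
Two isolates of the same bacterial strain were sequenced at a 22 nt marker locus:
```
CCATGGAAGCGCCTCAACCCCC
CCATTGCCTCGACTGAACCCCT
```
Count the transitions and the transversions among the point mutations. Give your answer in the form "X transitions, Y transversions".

1 transition, 6 transversions

Transitions (purine↔purine or pyrimidine↔pyrimidine): 22 C→T.
Transversions (purine↔pyrimidine): 5 G→T, 7 A→C, 8 A→C, 9 G→T, 12 C→A, 15 C→G.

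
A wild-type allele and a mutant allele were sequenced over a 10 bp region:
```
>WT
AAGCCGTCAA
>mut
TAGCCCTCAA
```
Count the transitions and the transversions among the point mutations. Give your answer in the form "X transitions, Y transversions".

Mismatches (1-based):
position 1: A→T (purine→pyrimidine, transversion)
position 6: G→C (purine→pyrimidine, transversion)

0 transitions, 2 transversions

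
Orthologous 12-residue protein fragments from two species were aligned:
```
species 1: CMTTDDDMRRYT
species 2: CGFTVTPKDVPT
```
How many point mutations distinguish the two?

Comparing position by position, 9 residues differ: 2 (M/G), 3 (T/F), 5 (D/V), 6 (D/T), 7 (D/P), 8 (M/K), 9 (R/D), 10 (R/V), 11 (Y/P).

9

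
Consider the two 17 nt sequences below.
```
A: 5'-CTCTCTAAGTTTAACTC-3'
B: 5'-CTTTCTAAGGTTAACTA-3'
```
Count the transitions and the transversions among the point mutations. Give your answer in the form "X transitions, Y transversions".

Mismatches (1-based):
base 3: C→T (pyrimidine→pyrimidine, transition)
base 10: T→G (pyrimidine→purine, transversion)
base 17: C→A (pyrimidine→purine, transversion)

1 transition, 2 transversions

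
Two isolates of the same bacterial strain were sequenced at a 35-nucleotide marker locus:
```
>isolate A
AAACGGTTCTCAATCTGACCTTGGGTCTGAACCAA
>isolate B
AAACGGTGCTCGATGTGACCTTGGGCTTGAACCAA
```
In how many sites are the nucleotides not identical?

5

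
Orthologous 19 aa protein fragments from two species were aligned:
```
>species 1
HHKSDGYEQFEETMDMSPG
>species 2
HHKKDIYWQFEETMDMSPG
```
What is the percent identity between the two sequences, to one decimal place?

84.2%

3 positions differ (4, 6, 8), so 16 of 19 match: 16/19 = 84.21%.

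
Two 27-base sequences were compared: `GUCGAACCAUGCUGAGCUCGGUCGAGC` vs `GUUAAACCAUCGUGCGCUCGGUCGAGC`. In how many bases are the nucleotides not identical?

5

Mismatches (1-based): base 3: C→U; base 4: G→A; base 11: G→C; base 12: C→G; base 15: A→C.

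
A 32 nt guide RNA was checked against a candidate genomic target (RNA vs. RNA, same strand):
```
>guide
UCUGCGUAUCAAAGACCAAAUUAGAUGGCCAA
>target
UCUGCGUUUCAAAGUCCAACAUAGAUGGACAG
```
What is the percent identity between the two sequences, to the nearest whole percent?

Mismatches at positions 8, 15, 20, 21, 29, 32 (1-based): 6 of 32.
Identical positions: 26/32 = 81.25% → 81%.

81%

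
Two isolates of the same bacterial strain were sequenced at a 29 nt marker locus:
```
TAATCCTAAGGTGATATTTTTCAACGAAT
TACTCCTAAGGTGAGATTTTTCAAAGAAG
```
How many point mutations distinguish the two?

4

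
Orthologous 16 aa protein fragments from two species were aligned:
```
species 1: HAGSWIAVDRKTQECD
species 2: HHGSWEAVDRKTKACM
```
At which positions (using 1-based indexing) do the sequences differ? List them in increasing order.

2, 6, 13, 14, 16

Scanning 1-based: 2: A/H; 6: I/E; 13: Q/K; 14: E/A; 16: D/M.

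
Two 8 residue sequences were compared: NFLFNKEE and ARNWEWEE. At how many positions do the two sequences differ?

Comparing position by position, 6 positions differ: 1 (N/A), 2 (F/R), 3 (L/N), 4 (F/W), 5 (N/E), 6 (K/W).

6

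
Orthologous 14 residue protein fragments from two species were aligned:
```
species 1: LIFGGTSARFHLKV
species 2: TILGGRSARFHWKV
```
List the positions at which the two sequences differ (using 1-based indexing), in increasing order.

1, 3, 6, 12

Scanning 1-based: 1: L/T; 3: F/L; 6: T/R; 12: L/W.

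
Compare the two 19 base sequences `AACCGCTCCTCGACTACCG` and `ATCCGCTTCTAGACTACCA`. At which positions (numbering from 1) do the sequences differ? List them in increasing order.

2, 8, 11, 19

Differences at position 2 (A→T), position 8 (C→T), position 11 (C→A), position 19 (G→A).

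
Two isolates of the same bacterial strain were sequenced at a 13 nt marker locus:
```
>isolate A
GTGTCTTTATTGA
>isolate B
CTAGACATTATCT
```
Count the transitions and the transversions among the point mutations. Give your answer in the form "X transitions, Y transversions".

2 transitions, 8 transversions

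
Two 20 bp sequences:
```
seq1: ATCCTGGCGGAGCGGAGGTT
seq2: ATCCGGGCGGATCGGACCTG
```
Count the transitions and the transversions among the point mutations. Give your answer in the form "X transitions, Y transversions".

Transitions (purine↔purine or pyrimidine↔pyrimidine): none.
Transversions (purine↔pyrimidine): 5 T→G, 12 G→T, 17 G→C, 18 G→C, 20 T→G.

0 transitions, 5 transversions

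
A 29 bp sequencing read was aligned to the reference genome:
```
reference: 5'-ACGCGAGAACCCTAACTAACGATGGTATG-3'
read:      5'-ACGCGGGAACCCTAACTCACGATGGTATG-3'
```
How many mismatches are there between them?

Mismatches (1-based): site 6: A→G; site 18: A→C.

2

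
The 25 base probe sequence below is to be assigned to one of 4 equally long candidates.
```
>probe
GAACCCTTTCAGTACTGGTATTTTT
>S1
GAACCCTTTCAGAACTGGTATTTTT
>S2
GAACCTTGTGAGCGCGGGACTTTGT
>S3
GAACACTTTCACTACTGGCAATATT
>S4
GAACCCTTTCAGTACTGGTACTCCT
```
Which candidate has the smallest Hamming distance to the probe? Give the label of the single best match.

Hamming distances to probe — S1: 1; S2: 9; S3: 5; S4: 3.
Smallest is S1 with 1 mismatch.

S1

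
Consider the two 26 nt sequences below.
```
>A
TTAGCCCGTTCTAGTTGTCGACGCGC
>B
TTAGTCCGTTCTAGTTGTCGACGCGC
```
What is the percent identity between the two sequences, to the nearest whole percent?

96%

Mismatch at position 5 (1-based): 1 of 26.
Identical positions: 25/26 = 96.15% → 96%.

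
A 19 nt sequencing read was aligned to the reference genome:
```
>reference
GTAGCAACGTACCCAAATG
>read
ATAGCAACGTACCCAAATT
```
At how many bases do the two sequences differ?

Comparing position by position, 2 bases differ: 1 (G/A), 19 (G/T).

2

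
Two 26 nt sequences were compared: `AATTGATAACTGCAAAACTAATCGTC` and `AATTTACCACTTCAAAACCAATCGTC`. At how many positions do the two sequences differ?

5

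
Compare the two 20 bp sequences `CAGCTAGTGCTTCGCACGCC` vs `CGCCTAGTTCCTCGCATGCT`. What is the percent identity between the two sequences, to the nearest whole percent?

70%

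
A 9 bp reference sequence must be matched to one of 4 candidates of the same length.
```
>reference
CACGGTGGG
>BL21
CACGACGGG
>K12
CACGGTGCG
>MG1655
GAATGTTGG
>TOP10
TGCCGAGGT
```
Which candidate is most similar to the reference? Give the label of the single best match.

K12

Hamming distances to reference — BL21: 2; K12: 1; MG1655: 4; TOP10: 5.
Smallest is K12 with 1 mismatch.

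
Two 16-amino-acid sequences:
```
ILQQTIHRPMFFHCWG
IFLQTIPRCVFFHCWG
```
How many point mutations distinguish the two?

Mismatches (1-based): residue 2: L→F; residue 3: Q→L; residue 7: H→P; residue 9: P→C; residue 10: M→V.

5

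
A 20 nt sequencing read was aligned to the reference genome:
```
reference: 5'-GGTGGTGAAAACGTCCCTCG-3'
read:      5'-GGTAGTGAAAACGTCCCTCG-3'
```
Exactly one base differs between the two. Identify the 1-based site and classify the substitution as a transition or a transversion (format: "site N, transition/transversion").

site 4, transition

Site 4 changes G→A. G is a purine and A is a purine, so this is a transition.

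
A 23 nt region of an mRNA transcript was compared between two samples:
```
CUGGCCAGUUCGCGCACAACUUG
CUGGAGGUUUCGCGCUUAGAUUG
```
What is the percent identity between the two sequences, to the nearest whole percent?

65%

Mismatches at positions 5, 6, 7, 8, 16, 17, 19, 20 (1-based): 8 of 23.
Identical positions: 15/23 = 65.22% → 65%.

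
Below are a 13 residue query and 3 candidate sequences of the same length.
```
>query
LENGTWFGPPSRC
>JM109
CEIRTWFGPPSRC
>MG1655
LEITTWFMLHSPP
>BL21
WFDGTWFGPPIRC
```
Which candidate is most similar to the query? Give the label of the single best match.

Hamming distances to query — JM109: 3; MG1655: 7; BL21: 4.
Smallest is JM109 with 3 mismatches.

JM109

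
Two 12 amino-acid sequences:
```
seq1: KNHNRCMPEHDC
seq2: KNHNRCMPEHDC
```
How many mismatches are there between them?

No positions differ; the sequences are identical.

0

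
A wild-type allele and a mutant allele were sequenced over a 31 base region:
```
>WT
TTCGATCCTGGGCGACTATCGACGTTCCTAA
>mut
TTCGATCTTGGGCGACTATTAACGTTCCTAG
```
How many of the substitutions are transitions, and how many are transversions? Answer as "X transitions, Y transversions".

4 transitions, 0 transversions

Mismatches (1-based):
position 8: C→T (pyrimidine→pyrimidine, transition)
position 20: C→T (pyrimidine→pyrimidine, transition)
position 21: G→A (purine→purine, transition)
position 31: A→G (purine→purine, transition)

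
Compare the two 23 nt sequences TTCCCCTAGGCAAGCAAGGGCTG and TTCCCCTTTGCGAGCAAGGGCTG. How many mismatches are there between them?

3

Comparing position by position, 3 positions differ: 8 (A/T), 9 (G/T), 12 (A/G).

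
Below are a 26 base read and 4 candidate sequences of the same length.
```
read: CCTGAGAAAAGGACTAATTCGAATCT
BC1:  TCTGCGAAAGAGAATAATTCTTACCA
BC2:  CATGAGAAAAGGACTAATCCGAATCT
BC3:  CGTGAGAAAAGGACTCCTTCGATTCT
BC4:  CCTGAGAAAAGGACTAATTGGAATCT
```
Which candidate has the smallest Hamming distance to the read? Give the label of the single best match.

BC1 differs at 9 bases; BC2 differs at 2 bases; BC3 differs at 4 bases; BC4 differs at 1 base. The closest is BC4.

BC4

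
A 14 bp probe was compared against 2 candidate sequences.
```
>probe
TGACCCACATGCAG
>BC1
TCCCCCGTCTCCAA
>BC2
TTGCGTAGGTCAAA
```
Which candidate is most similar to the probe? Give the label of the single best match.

BC1

BC1 differs at 7 positions; BC2 differs at 9 positions. The closest is BC1.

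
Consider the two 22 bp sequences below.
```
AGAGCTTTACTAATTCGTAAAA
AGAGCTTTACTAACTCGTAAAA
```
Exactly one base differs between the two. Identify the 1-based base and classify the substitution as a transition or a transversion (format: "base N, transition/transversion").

Base 14 changes T→C. T is a pyrimidine and C is a pyrimidine, so this is a transition.

base 14, transition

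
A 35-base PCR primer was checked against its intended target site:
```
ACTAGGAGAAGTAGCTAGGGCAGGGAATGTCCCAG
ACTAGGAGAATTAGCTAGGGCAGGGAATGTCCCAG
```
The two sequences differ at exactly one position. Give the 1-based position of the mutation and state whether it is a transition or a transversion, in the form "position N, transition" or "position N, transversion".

Position 11 changes G→T. G is a purine and T is a pyrimidine, so this is a transversion.

position 11, transversion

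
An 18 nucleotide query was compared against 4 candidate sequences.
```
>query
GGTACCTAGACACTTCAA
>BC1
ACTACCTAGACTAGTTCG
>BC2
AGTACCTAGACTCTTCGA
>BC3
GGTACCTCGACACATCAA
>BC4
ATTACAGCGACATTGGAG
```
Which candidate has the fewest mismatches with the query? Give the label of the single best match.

BC3

Hamming distances to query — BC1: 8; BC2: 3; BC3: 2; BC4: 9.
Smallest is BC3 with 2 mismatches.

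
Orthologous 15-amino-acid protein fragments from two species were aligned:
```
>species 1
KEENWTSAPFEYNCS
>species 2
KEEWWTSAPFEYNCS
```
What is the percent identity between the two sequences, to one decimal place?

Mismatch at position 4 (1-based): 1 of 15.
Identical positions: 14/15 = 93.33% → 93.3%.

93.3%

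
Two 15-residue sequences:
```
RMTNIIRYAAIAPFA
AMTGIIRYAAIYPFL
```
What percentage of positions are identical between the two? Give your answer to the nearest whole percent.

73%

Mismatches at positions 1, 4, 12, 15 (1-based): 4 of 15.
Identical positions: 11/15 = 73.33% → 73%.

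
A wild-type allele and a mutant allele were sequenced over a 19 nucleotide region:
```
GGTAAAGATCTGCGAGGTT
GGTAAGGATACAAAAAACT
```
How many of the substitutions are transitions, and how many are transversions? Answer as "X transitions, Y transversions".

7 transitions, 2 transversions

Mismatches (1-based):
base 6: A→G (purine→purine, transition)
base 10: C→A (pyrimidine→purine, transversion)
base 11: T→C (pyrimidine→pyrimidine, transition)
base 12: G→A (purine→purine, transition)
base 13: C→A (pyrimidine→purine, transversion)
base 14: G→A (purine→purine, transition)
base 16: G→A (purine→purine, transition)
base 17: G→A (purine→purine, transition)
base 18: T→C (pyrimidine→pyrimidine, transition)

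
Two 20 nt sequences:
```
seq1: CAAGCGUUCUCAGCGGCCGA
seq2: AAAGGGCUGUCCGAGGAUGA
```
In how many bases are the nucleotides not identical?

Comparing position by position, 8 bases differ: 1 (C/A), 5 (C/G), 7 (U/C), 9 (C/G), 12 (A/C), 14 (C/A), 17 (C/A), 18 (C/U).

8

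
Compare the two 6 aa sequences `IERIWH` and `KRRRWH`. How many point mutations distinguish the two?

Mismatches (1-based): residue 1: I→K; residue 2: E→R; residue 4: I→R.

3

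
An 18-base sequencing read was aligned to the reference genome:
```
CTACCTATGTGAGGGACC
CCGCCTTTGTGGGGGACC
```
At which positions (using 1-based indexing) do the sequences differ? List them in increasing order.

2, 3, 7, 12

Scanning 1-based: 2: T/C; 3: A/G; 7: A/T; 12: A/G.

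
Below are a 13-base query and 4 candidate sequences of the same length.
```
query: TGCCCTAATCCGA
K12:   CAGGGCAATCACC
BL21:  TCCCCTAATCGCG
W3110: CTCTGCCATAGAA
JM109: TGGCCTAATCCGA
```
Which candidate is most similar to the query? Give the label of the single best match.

JM109

Hamming distances to query — K12: 9; BL21: 4; W3110: 9; JM109: 1.
Smallest is JM109 with 1 mismatch.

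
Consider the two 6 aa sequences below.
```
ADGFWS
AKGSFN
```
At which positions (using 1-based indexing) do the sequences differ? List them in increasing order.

Scanning 1-based: 2: D/K; 4: F/S; 5: W/F; 6: S/N.

2, 4, 5, 6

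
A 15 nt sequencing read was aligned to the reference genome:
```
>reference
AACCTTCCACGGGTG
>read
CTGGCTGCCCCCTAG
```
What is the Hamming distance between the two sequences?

The sequences differ at bases 1, 2, 3, 4, 5, 7, 9, 11, 12, 13, 14 (1-based) — 11 in total.

11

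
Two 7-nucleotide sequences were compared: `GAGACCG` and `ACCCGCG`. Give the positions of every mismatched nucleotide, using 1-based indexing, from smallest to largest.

Scanning 1-based: 1: G/A; 2: A/C; 3: G/C; 4: A/C; 5: C/G.

1, 2, 3, 4, 5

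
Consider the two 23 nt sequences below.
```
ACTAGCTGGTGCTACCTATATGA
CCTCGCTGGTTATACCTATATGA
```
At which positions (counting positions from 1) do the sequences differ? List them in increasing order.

1, 4, 11, 12

Scanning 1-based: 1: A/C; 4: A/C; 11: G/T; 12: C/A.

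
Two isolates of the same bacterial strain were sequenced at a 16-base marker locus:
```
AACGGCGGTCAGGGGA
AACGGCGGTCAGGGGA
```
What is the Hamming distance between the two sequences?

0

No positions differ; the sequences are identical.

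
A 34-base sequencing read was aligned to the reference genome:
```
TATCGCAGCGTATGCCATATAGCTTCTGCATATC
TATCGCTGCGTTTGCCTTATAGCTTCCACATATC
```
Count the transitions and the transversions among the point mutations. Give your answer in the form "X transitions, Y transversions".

Mismatches (1-based):
base 7: A→T (purine→pyrimidine, transversion)
base 12: A→T (purine→pyrimidine, transversion)
base 17: A→T (purine→pyrimidine, transversion)
base 27: T→C (pyrimidine→pyrimidine, transition)
base 28: G→A (purine→purine, transition)

2 transitions, 3 transversions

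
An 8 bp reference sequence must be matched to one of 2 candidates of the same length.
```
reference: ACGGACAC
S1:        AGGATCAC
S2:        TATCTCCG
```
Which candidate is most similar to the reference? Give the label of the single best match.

Hamming distances to reference — S1: 3; S2: 7.
Smallest is S1 with 3 mismatches.

S1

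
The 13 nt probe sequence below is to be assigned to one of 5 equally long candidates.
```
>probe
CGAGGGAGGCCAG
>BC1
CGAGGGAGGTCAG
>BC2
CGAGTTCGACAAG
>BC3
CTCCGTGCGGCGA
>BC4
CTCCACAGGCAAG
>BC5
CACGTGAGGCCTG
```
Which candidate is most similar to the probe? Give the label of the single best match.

BC1

Hamming distances to probe — BC1: 1; BC2: 5; BC3: 9; BC4: 6; BC5: 4.
Smallest is BC1 with 1 mismatch.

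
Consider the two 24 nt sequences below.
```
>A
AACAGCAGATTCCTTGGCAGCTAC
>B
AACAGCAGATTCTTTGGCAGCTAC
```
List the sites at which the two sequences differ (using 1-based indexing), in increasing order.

Differences at site 13 (C→T).

13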